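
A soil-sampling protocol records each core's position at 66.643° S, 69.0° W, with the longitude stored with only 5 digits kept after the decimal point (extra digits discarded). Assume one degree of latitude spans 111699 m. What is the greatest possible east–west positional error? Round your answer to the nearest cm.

Truncating at 5 decimal places can drop up to a full unit in the last place, so the longitude may be off by as much as 1e-05°.
Parallels shrink by cos φ, so at 66.643° a degree of longitude is 111699 × 0.3965 ≈ 44284.1 m.
So at most 1e-05° × 44284.1 ≈ 0.442841 m east–west.
That is 0.442841 m = 44.284 cm.

44 cm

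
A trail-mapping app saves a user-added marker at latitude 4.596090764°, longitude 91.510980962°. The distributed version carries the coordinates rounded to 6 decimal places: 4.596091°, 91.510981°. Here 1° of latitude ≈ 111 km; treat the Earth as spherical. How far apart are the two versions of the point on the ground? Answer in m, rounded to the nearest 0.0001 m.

Δlat = 4.596090764 − 4.596091 = -0.000000236°; Δlon = 91.510980962 − 91.510981 = -0.000000038°.
North–south shift: -0.000000236 × 111000 = -0.026196 m.
East–west at this latitude: -0.000000038° × 111000 × cos 4.59609° ≈ -0.000000038 × 110643 = -0.00420444 m.
Distance: √(0.026196² + 0.00420444²) ≈ 0.0265313 m.

0.0265 m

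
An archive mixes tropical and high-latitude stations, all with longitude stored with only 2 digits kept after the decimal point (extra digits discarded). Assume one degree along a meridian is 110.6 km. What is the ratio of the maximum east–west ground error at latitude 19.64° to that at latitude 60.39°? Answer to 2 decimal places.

1.91

Truncating at 2 decimal places can drop up to a full unit in the last place, so the longitude may be off by as much as 0.01°.
Error at 19.64° = 0.01° × 110600 × cos 19.64° ≈ 1106 × 0.9418 = 1041.7 m.
Error at 60.39° = 0.01° × 110600 × cos 60.39° ≈ 1106 × 0.4941 = 546.47 m.
Ratio: 1041.7 / 546.47 = cos 19.64° / cos 60.39° ≈ 1.9062.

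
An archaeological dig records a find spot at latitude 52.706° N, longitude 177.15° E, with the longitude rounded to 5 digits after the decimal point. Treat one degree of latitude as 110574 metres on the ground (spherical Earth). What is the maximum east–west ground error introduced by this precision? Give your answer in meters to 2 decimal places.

Rounding to 5 decimal places leaves the longitude within ±5e-06° of the true value.
Parallels shrink by cos φ, so at 52.706° a degree of longitude is 110574 × 0.6059 ≈ 66997.3 m.
Maximum E–W displacement: 5e-06 × 66997.3 = 0.334987 m.

0.33 meters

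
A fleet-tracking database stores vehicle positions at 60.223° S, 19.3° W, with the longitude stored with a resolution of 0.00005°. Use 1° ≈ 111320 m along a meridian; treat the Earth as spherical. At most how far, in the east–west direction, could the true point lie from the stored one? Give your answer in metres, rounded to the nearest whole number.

With a 0.00005° grid the true value lies within half a step, ±0.00005°/2 = ±2.5e-05°, of the stored one.
One degree of longitude at 60.223° is 111320 × cos 60.223° ≈ 111320 × 0.4966 = 55284.4 m.
Maximum E–W displacement: 2.5e-05 × 55284.4 = 1.38211 m.

1 metres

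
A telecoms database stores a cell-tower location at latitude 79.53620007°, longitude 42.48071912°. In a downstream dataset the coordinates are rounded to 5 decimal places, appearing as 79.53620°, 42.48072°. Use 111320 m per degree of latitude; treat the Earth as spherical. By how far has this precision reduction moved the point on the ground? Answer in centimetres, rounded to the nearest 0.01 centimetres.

Δlat = 79.53620007 − 79.53620 = +0.00000007°; Δlon = 42.48071912 − 42.48072 = -0.00000088°.
North–south shift: 0.00000007 × 111320 = 0.0077924 m.
East–west at this latitude: -0.00000088° × 111320 × cos 79.5362° ≈ -0.00000088 × 20217.3 = -0.0177912 m.
Distance: √(0.0077924² + 0.0177912²) ≈ 0.0194229 m.
That is 0.0194229 m = 1.9423 cm.

1.94 centimetres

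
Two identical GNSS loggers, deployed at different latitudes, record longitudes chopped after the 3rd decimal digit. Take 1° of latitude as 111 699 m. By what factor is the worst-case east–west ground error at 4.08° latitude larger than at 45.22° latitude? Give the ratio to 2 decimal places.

1.42

Truncating at 3 decimal places can drop up to a full unit in the last place, so the longitude may be off by as much as 0.001°.
Error at 4.08° = 0.001° × 111699 × cos 4.08° ≈ 111.7 × 0.9975 = 111.42 m.
At 45.22°: 0.001° × 111699 × cos 45.22° = 0.001 × 111699 × 0.7044 ≈ 78.679 m.
Ratio: 111.42 / 78.679 = cos 4.08° / cos 45.22° ≈ 1.4161.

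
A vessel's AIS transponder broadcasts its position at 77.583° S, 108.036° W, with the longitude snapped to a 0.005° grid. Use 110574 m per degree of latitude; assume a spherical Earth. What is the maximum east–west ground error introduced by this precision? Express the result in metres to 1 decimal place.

With a 0.005° grid the true value lies within half a step, ±0.005°/2 = ±0.0025°, of the stored one.
One degree of longitude at 77.583° is 110574 × cos 77.583° ≈ 110574 × 0.2150 = 23776.2 m.
So at most 0.0025° × 23776.2 ≈ 59.4405 m east–west.

59.4 metres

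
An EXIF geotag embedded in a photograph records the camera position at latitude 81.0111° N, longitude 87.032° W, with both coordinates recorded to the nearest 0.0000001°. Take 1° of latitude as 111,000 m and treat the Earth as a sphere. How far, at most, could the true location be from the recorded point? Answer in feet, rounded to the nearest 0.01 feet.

Rounding to 7 decimal places leaves each coordinate within ±5e-08° of the true value.
North–south component: 5e-08° × 111000 = 0.00555 m.
East–west component at 81.0111°: 5e-08° × 111000 × cos 81.0111° ≈ 5e-08 × 17343 ≈ 0.000867149 m.
Combining orthogonally: (0.00555² + 0.000867149²)^½ ≈ 0.00561733 m.
In feet: 0.00561733 m ÷ 0.3048 ≈ 0.01843 ft.

0.02 feet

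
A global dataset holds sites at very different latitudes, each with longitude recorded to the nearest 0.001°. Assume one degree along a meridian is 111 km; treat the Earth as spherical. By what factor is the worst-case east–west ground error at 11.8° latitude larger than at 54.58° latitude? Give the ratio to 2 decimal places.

Rounding to 3 decimal places leaves the longitude within ±0.0005° of the true value.
Error at 11.8° = 0.0005° × 111000 × cos 11.8° ≈ 55.5 × 0.9789 = 54.327 m.
Error at 54.58° = 0.0005° × 111000 × cos 54.58° ≈ 55.5 × 0.5796 = 32.166 m.
The ratio reduces to cos 11.8° / cos 54.58° = 0.9789/0.5796 ≈ 1.6890.

1.69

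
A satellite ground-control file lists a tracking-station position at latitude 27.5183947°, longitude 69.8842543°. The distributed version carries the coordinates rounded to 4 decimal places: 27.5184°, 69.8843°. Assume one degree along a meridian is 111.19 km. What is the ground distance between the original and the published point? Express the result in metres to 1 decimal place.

The latitude changed by -0.0000053° and the longitude by -0.0000457°.
N–S: -0.0000053° × 111190 m/° = -0.589307 m.
E–W at 27.5184°: -0.0000457° × 111190 × cos 27.5184° = -0.0000457 × 111190 × 0.8869 ≈ -4.50649 m.
Combined displacement = (0.589307² + 4.50649²)^½ ≈ 4.54486 m.

4.5 metres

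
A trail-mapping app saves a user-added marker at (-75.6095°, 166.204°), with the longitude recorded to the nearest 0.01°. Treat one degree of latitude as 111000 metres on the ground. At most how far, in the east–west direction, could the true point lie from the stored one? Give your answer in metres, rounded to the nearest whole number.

138 metres

Rounding to 2 decimal places leaves the longitude within ±0.005° of the true value.
One degree of longitude at 75.6095° is 111000 × cos 75.6095° ≈ 111000 × 0.2485 = 27586.8 m.
East–west error: 0.005° × 27586.8 m/° ≈ 137.934 m.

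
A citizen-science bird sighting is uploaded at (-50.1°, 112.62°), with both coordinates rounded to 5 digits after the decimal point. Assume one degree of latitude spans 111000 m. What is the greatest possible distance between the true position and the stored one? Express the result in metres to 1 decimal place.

Rounding to 5 decimal places leaves each coordinate within ±5e-06° of the true value.
Latitude error → 5e-06 × 111000 = 0.555 m along the meridian.
E–W at 50.1°: 5e-06° × 111000 × cos 50.1° = 5e-06 × 111000 × 0.6414 ≈ 0.356005 m.
The two errors are perpendicular, so the maximum displacement is √(0.555² + 0.356005²) ≈ 0.659367 m.

0.7 metres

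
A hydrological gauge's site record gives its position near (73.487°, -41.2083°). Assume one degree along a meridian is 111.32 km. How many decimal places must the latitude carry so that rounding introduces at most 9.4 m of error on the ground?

4

One degree of latitude covers 111320 m.
Rounding to N decimal places gives at most 0.5 × 10⁻ᴺ degrees of error, i.e. 0.5 × 10⁻ᴺ × 111320 m.
Need 0.5 × 111320 × 10⁻ᴺ ≤ 9.4 → 10⁻ᴺ ≤ 1.689e-04, so N ≥ 3.77.
N = 3 would give 55.7 m (too coarse); N = 4 gives 5.57 m ≤ 9.4 m.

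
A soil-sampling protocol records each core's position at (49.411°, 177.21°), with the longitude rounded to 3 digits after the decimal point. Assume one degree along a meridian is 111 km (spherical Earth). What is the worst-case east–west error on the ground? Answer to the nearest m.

Rounding to 3 decimal places leaves the longitude within ±0.0005° of the true value.
Parallels shrink by cos φ, so at 49.411° a degree of longitude is 111000 × 0.6506 ≈ 72219.8 m.
So at most 0.0005° × 72219.8 ≈ 36.1099 m east–west.

36 m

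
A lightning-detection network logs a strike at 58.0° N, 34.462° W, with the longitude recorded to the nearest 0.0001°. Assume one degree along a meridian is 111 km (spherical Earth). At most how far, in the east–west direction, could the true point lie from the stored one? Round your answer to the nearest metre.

3 metres

Rounding to 4 decimal places leaves the longitude within ±5e-05° of the true value.
At latitude 58° a degree of longitude spans 111000 m × cos 58° = 111000 × 0.5299 ≈ 58821 m.
Maximum E–W displacement: 5e-05 × 58821 = 2.94105 m.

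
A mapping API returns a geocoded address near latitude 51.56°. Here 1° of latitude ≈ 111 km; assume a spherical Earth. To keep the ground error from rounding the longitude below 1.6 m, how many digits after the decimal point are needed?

5 decimal places

At 51.56° one degree of longitude covers 111000 × cos 51.56° ≈ 111000 × 0.6217 ≈ 69008.1 m.
Rounding to N decimal places gives at most 0.5 × 10⁻ᴺ degrees of error, i.e. 0.5 × 10⁻ᴺ × 69008.1 m.
Need 0.5 × 69008.1 × 10⁻ᴺ ≤ 1.6 → 10⁻ᴺ ≤ 4.637e-05, so N ≥ 4.33.
At 4 places the error can reach 3.45 m, but 5 places keeps it to 0.345 m.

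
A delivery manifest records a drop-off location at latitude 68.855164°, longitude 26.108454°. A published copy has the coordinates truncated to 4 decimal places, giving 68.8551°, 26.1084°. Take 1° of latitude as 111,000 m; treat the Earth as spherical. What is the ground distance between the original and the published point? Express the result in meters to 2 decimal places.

7.43 meters

The latitude changed by +0.000064° and the longitude by +0.000054°.
North–south shift: 0.000064 × 111000 = 7.104 m.
E–W at 68.8551°: 0.000054° × 111000 × cos 68.8551° = 0.000054 × 111000 × 0.3607 ≈ 2.1622 m.
Hypotenuse of the two orthogonal shifts: √(7.104² + 2.1622²) = 7.42576 m.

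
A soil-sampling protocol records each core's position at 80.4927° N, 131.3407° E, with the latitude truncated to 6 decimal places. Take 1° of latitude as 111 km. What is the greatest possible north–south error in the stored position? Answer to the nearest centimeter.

Truncating at 6 decimal places can drop up to a full unit in the last place, so the latitude may be off by as much as 1e-06°.
Along the meridian that is 1e-06° × 111000 m/° = 0.111 m.
That is 0.111 m = 11.1 cm.

11 centimeters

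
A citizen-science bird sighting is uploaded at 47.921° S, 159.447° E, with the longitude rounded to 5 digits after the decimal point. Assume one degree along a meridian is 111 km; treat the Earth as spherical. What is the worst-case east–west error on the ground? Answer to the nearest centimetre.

Rounding to 5 decimal places leaves the longitude within ±5e-06° of the true value.
At latitude 47.921° a degree of longitude spans 111000 m × cos 47.921° = 111000 × 0.6702 ≈ 74387.2 m.
So at most 5e-06° × 74387.2 ≈ 0.371936 m east–west.
That is 0.371936 m = 37.194 cm.

37 centimetres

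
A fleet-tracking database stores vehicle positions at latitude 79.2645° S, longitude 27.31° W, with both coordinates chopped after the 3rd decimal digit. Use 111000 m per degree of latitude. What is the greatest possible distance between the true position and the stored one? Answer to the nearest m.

Truncating at 3 decimal places can drop up to a full unit in the last place, so each coordinate may be off by as much as 0.001°.
Latitude error → 0.001 × 111000 = 111 m along the meridian.
Longitude error → 0.001 × 111000 × cos 79.2645° = 0.001 × 111000 × 0.1863 ≈ 20.6766 m.
The two errors are perpendicular, so the maximum displacement is √(111² + 20.6766²) ≈ 112.909 m.

113 m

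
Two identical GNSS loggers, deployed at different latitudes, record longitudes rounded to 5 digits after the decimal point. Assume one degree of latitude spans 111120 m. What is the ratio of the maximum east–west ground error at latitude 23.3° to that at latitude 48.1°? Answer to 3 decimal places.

1.375

Rounding to 5 decimal places leaves the longitude within ±5e-06° of the true value.
At 23.3°: 5e-06° × 111120 × cos 23.3° = 5e-06 × 111120 × 0.9184 ≈ 0.51029 m.
Error at 48.1° = 5e-06° × 111120 × cos 48.1° ≈ 0.5556 × 0.6678 = 0.37105 m.
The ratio reduces to cos 23.3° / cos 48.1° = 0.9184/0.6678 ≈ 1.3753.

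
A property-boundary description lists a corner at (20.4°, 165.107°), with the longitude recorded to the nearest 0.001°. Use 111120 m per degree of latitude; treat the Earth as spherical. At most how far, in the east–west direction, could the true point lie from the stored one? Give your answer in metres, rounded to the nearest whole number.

Rounding to 3 decimal places leaves the longitude within ±0.0005° of the true value.
Parallels shrink by cos φ, so at 20.4° a degree of longitude is 111120 × 0.9373 ≈ 104151 m.
East–west error: 0.0005° × 104151 m/° ≈ 52.0754 m.

52 metres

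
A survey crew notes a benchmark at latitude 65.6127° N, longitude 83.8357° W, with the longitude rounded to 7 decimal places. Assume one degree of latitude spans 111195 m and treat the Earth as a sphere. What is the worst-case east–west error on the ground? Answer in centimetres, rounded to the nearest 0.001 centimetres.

Rounding to 7 decimal places leaves the longitude within ±5e-08° of the true value.
One degree of longitude at 65.6127° is 111195 × cos 65.6127° ≈ 111195 × 0.4129 = 45912.7 m.
Maximum E–W displacement: 5e-08 × 45912.7 = 0.00229564 m.
That is 0.00229564 m = 0.22956 cm.

0.230 centimetres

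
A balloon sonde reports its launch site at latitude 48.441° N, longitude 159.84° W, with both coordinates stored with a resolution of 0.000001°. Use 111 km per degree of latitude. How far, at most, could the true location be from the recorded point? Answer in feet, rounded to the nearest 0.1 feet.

0.2 feet

With a 0.000001° grid the true value lies within half a step, ±0.000001°/2 = ±5e-07°, of the stored one.
Latitude error → 5e-07 × 111000 = 0.0555 m along the meridian.
East–west component at 48.441°: 5e-07° × 111000 × cos 48.441° ≈ 5e-07 × 73636.4 ≈ 0.0368182 m.
The two errors are perpendicular, so the maximum displacement is √(0.0555² + 0.0368182²) ≈ 0.066602 m.
Converting: 0.066602 m × 3.2808 ft/m ≈ 0.21851 ft.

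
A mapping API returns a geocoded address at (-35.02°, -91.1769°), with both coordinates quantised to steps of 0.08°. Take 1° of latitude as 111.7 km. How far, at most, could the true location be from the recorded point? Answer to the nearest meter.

With a 0.08° grid the true value lies within half a step, ±0.08°/2 = ±0.04°, of the stored one.
North–south component: 0.04° × 111700 = 4468 m.
East–west component at 35.02°: 0.04° × 111700 × cos 35.02° ≈ 0.04 × 91476.9 ≈ 3659.08 m.
The two errors are perpendicular, so the maximum displacement is √(4468² + 3659.08²) ≈ 5775.11 m.

5775 meters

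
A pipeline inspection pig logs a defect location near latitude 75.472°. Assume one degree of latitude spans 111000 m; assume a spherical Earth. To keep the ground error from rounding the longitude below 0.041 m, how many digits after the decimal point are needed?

At 75.472° one degree of longitude covers 111000 × cos 75.472° ≈ 111000 × 0.2509 ≈ 27844.7 m.
Rounding to N decimal places gives at most 0.5 × 10⁻ᴺ degrees of error, i.e. 0.5 × 10⁻ᴺ × 27844.7 m.
Setting 13922.3 × 10⁻ᴺ ≤ 0.041 gives 10ᴺ ≥ 3.396e+05, i.e. N ≥ 5.53.
N = 5 would give 0.139 m (too coarse); N = 6 gives 0.0139 m ≤ 0.041 m.

6 decimal places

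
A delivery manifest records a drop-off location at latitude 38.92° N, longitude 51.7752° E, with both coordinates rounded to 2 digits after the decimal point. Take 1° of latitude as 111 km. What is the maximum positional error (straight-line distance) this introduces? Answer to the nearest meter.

703 meters

Rounding to 2 decimal places leaves each coordinate within ±0.005° of the true value.
N–S: 0.005° × 111000 m/° = 555 m.
Longitude error → 0.005 × 111000 × cos 38.92° = 0.005 × 111000 × 0.7780 ≈ 431.803 m.
Combining orthogonally: (555² + 431.803²)^½ ≈ 703.192 m.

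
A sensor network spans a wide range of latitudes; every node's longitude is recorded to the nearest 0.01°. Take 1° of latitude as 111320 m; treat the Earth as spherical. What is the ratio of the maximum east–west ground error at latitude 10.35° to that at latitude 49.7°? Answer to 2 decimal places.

1.52

Rounding to 2 decimal places leaves the longitude within ±0.005° of the true value.
Error at 10.35° = 0.005° × 111320 × cos 10.35° ≈ 556.6 × 0.9837 = 547.54 m.
Error at 49.7° = 0.005° × 111320 × cos 49.7° ≈ 556.6 × 0.6468 = 360 m.
The ratio reduces to cos 10.35° / cos 49.7° = 0.9837/0.6468 ≈ 1.5209.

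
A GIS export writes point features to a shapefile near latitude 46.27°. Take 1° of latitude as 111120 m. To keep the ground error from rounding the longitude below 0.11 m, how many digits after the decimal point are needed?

At 46.27° one degree of longitude covers 111120 × cos 46.27° ≈ 111120 × 0.6913 ≈ 76812.9 m.
With N decimal places the half-ulp bound is 0.5·10⁻ᴺ°, or 0.5·10⁻ᴺ × 76812.9 m on the ground.
Need 0.5 × 76812.9 × 10⁻ᴺ ≤ 0.11 → 10⁻ᴺ ≤ 2.864e-06, so N ≥ 5.54.
So 6 decimal places suffice (0.0384 m); 5 would allow up to 0.384 m.

6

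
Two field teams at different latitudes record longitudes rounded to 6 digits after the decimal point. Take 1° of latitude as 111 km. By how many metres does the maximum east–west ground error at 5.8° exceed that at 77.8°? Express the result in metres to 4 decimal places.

Rounding to 6 decimal places leaves the longitude within ±5e-07° of the true value.
At 5.8°: 5e-07° × 111000 × cos 5.8° = 5e-07 × 111000 × 0.9949 ≈ 0.055216 m.
Error at 77.8° = 5e-07° × 111000 × cos 77.8° ≈ 0.0555 × 0.2113 = 0.011729 m.
Difference: 0.055216 − 0.011729 = 0.043487 m.

0.0435 metres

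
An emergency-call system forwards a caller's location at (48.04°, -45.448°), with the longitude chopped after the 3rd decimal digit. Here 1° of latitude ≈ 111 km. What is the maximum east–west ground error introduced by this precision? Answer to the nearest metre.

74 metres

Truncating at 3 decimal places can drop up to a full unit in the last place, so the longitude may be off by as much as 0.001°.
One degree of longitude at 48.04° is 111000 × cos 48.04° ≈ 111000 × 0.6686 = 74215.9 m.
Maximum E–W displacement: 0.001 × 74215.9 = 74.2159 m.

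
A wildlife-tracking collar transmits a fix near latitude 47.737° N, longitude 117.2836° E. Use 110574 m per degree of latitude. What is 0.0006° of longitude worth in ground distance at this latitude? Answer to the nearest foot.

At 47.737° a degree of longitude is 110574 × cos 47.737° ≈ 74364.9 m, so 0.0006° corresponds to 44.6189 m.
In feet: 44.6189 m ÷ 0.3048 ≈ 146.39 ft.

146 feet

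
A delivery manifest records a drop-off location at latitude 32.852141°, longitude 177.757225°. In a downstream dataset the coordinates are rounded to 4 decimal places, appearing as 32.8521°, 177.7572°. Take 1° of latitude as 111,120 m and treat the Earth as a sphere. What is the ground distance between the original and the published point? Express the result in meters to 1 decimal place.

Δlat = 32.852141 − 32.8521 = +0.000041°; Δlon = 177.757225 − 177.7572 = +0.000025°.
N–S: 0.000041° × 111120 m/° = 4.55592 m.
E–W at 32.8521°: 0.000025° × 111120 × cos 32.8521° = 0.000025 × 111120 × 0.8401 ≈ 2.33372 m.
Combined displacement = (4.55592² + 2.33372²)^½ ≈ 5.11886 m.

5.1 meters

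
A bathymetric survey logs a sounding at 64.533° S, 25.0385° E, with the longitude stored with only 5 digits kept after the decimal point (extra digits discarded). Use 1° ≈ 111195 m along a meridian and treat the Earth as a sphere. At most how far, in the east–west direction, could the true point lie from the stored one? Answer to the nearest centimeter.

48 centimeters

Truncating at 5 decimal places can drop up to a full unit in the last place, so the longitude may be off by as much as 1e-05°.
One degree of longitude at 64.533° is 111195 × cos 64.533° ≈ 111195 × 0.4300 = 47812.9 m.
Maximum E–W displacement: 1e-05 × 47812.9 = 0.478129 m.
That is 0.478129 m = 47.813 cm.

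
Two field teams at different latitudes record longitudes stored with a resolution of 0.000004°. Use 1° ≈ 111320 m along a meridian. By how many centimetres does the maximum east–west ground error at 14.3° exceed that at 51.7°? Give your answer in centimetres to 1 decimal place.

7.8 centimetres

With a 0.000004° grid the true value lies within half a step, ±0.000004°/2 = ±2e-06°, of the stored one.
At 14.3°: 2e-06° × 111320 × cos 14.3° = 2e-06 × 111320 × 0.9690 ≈ 0.21574 m.
Error at 51.7° = 2e-06° × 111320 × cos 51.7° ≈ 0.22264 × 0.6198 = 0.13799 m.
So the lower-latitude error exceeds the higher by 0.21574 − 0.13799 = 0.077754 m.
That is 0.0777541 m = 7.7754 cm.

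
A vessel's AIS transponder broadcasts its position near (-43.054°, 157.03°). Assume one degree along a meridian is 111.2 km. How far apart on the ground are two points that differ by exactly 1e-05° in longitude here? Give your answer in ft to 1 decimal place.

2.7 ft

One degree of longitude here spans 111200 × cos 43.054° = 111200 × 0.7307 ≈ 81255 m; 1e-05° of that is 0.81255 m.
Converting: 0.81255 m × 3.2808 ft/m ≈ 2.6658 ft.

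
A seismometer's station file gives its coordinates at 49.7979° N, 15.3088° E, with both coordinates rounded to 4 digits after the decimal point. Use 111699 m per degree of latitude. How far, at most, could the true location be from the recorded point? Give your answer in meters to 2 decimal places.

Rounding to 4 decimal places leaves each coordinate within ±5e-05° of the true value.
N–S: 5e-05° × 111699 m/° = 5.58495 m.
E–W at 49.7979°: 5e-05° × 111699 × cos 49.7979° = 5e-05 × 111699 × 0.6455 ≈ 3.60501 m.
Worst case both components are at the extreme and orthogonal: √(5.58495² + 3.60501²) ≈ 6.64739 m.

6.65 meters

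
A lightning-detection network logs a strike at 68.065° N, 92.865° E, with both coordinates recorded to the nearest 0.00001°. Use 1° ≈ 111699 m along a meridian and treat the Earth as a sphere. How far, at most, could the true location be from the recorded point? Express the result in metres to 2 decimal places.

0.60 metres

Rounding to 5 decimal places leaves each coordinate within ±5e-06° of the true value.
North–south component: 5e-06° × 111699 = 0.558495 m.
East–west component at 68.065°: 5e-06° × 111699 × cos 68.065° ≈ 5e-06 × 41725.7 ≈ 0.208628 m.
Worst case both components are at the extreme and orthogonal: √(0.558495² + 0.208628²) ≈ 0.59619 m.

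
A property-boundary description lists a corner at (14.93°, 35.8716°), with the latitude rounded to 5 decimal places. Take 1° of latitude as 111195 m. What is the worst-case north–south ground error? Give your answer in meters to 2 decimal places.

Rounding to 5 decimal places leaves the latitude within ±5e-06° of the true value.
Along the meridian that is 5e-06° × 111195 m/° = 0.555975 m.

0.56 meters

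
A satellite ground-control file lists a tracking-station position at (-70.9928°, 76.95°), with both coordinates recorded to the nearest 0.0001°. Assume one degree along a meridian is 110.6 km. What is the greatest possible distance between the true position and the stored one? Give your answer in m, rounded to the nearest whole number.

Rounding to 4 decimal places leaves each coordinate within ±5e-05° of the true value.
Latitude error → 5e-05 × 110600 = 5.53 m along the meridian.
E–W at 70.9928°: 5e-05° × 110600 × cos 70.9928° = 5e-05 × 110600 × 0.3257 ≈ 1.80105 m.
Combining orthogonally: (5.53² + 1.80105²)^½ ≈ 5.8159 m.

6 m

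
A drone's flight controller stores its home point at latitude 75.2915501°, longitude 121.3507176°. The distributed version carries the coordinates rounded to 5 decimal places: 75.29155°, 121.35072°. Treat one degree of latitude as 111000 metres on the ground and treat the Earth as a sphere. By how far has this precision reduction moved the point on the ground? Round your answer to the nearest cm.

7 cm

The latitude changed by +0.0000001° and the longitude by -0.0000024°.
N–S: 0.0000001° × 111000 m/° = 0.0111 m.
E–W at 75.2916°: -0.0000024° × 111000 × cos 75.2916° = -0.0000024 × 111000 × 0.2539 ≈ -0.0676391 m.
Distance: √(0.0111² + 0.0676391²) ≈ 0.0685439 m.
That is 0.0685439 m = 6.8544 cm.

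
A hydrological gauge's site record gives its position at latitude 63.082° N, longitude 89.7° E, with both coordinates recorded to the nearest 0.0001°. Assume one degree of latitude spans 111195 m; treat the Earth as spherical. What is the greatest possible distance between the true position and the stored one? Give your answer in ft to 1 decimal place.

20.0 ft

Rounding to 4 decimal places leaves each coordinate within ±5e-05° of the true value.
North–south component: 5e-05° × 111195 = 5.55975 m.
E–W at 63.082°: 5e-05° × 111195 × cos 63.082° = 5e-05 × 111195 × 0.4527 ≈ 2.51698 m.
Worst case both components are at the extreme and orthogonal: √(5.55975² + 2.51698²) ≈ 6.10295 m.
Converting: 6.10295 m × 3.2808 ft/m ≈ 20.023 ft.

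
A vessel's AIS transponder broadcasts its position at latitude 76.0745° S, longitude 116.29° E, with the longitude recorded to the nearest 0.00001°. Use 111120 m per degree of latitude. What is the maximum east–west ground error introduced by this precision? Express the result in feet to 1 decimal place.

0.4 feet

Rounding to 5 decimal places leaves the longitude within ±5e-06° of the true value.
At latitude 76.0745° a degree of longitude spans 111120 m × cos 76.0745° = 111120 × 0.2407 ≈ 26742.1 m.
East–west error: 5e-06° × 26742.1 m/° ≈ 0.133711 m.
In feet: 0.133711 m ÷ 0.3048 ≈ 0.43868 ft.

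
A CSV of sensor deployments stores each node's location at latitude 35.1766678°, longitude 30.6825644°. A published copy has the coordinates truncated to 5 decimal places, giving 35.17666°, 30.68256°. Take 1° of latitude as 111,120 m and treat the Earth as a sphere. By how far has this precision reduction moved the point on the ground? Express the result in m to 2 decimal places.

Δlat = 35.1766678 − 35.17666 = +0.0000078°; Δlon = 30.6825644 − 30.68256 = +0.0000044°.
North–south shift: 0.0000078 × 111120 = 0.866736 m.
East–west at this latitude: 0.0000044° × 111120 × cos 35.1767° ≈ 0.0000044 × 90827.2 = 0.39964 m.
Hypotenuse of the two orthogonal shifts: √(0.866736² + 0.39964²) = 0.954433 m.

0.95 m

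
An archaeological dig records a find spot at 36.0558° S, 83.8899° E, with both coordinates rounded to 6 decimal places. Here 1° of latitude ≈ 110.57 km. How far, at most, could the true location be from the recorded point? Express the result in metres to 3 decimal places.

0.071 metres

Rounding to 6 decimal places leaves each coordinate within ±5e-07° of the true value.
N–S: 5e-07° × 110570 m/° = 0.055285 m.
Longitude error → 5e-07 × 110570 × cos 36.0558° = 5e-07 × 110570 × 0.8084 ≈ 0.0446948 m.
The two errors are perpendicular, so the maximum displacement is √(0.055285² + 0.0446948²) ≈ 0.0710919 m.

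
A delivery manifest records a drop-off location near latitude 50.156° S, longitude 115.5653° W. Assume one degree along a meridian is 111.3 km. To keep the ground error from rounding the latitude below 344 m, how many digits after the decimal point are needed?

3 decimal places

One degree of latitude covers 111300 m.
Rounding to N decimal places gives at most 0.5 × 10⁻ᴺ degrees of error, i.e. 0.5 × 10⁻ᴺ × 111300 m.
Need 0.5 × 111300 × 10⁻ᴺ ≤ 344 → 10⁻ᴺ ≤ 6.181e-03, so N ≥ 2.21.
So 3 decimal places suffice (55.6 m); 2 would allow up to 556 m.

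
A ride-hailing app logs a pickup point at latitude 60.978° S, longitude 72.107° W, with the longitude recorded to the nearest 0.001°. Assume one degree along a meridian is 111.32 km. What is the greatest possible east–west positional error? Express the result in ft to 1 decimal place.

88.6 ft

Rounding to 3 decimal places leaves the longitude within ±0.0005° of the true value.
Parallels shrink by cos φ, so at 60.978° a degree of longitude is 111320 × 0.4851 ≈ 54006.4 m.
East–west error: 0.0005° × 54006.4 m/° ≈ 27.0032 m.
In feet: 27.0032 m ÷ 0.3048 ≈ 88.593 ft.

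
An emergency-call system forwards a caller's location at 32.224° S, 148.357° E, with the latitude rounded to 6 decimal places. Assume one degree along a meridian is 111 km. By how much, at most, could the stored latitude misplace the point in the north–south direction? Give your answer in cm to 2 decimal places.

5.55 cm

Rounding to 6 decimal places leaves the latitude within ±5e-07° of the true value.
So the N–S error is at most 5e-07 × 111000 = 0.0555 m.
That is 0.0555 m = 5.55 cm.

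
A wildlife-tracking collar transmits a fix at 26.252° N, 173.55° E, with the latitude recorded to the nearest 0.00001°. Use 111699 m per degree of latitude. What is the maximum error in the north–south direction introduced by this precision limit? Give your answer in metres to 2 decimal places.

0.56 metres

Rounding to 5 decimal places leaves the latitude within ±5e-06° of the true value.
North–south distance: 5e-06° × 111699 m/° = 0.558495 m.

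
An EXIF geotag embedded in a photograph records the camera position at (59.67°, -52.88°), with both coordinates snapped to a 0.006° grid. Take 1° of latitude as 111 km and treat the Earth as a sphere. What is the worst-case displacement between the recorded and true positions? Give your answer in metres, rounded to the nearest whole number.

373 metres

With a 0.006° grid the true value lies within half a step, ±0.006°/2 = ±0.003°, of the stored one.
North–south component: 0.003° × 111000 = 333 m.
Longitude error → 0.003 × 111000 × cos 59.67° = 0.003 × 111000 × 0.5050 ≈ 168.158 m.
Combining orthogonally: (333² + 168.158²)^½ ≈ 373.05 m.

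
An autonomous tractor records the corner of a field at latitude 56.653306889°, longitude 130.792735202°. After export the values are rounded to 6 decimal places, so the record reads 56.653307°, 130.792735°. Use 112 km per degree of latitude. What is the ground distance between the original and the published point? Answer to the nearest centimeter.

Δlat = 56.653306889 − 56.653307 = -0.000000111°; Δlon = 130.792735202 − 130.792735 = +0.000000202°.
North–south shift: -0.000000111 × 112000 = -0.012432 m.
East–west at this latitude: 0.000000202° × 112000 × cos 56.6533° ≈ 0.000000202 × 61566.8 = 0.0124365 m.
Hypotenuse of the two orthogonal shifts: √(0.012432² + 0.0124365²) = 0.0175847 m.
That is 0.0175847 m = 1.7585 cm.

2 centimeters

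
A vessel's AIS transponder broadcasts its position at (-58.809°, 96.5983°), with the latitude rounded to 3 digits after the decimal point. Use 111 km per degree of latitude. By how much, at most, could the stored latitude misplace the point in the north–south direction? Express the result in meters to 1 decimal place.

55.5 meters

Rounding to 3 decimal places leaves the latitude within ±0.0005° of the true value.
North–south distance: 0.0005° × 111000 m/° = 55.5 m.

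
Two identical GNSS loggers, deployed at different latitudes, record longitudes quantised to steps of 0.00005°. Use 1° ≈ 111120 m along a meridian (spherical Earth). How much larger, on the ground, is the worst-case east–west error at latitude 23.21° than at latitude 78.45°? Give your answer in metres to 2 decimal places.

With a 0.00005° grid the true value lies within half a step, ±0.00005°/2 = ±2.5e-05°, of the stored one.
At 23.21°: 2.5e-05° × 111120 × cos 23.21° = 2.5e-05 × 111120 × 0.9191 ≈ 2.5532 m.
At 78.45°: 2.5e-05° × 111120 × cos 78.45° = 2.5e-05 × 111120 × 0.2002 ≈ 0.55622 m.
So the lower-latitude error exceeds the higher by 2.5532 − 0.55622 = 1.9969 m.

2.00 metres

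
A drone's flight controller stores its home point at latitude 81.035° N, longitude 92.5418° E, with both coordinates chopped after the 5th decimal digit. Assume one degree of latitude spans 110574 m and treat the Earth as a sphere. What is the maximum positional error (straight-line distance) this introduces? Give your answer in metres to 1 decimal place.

1.1 metres

Truncating at 5 decimal places can drop up to a full unit in the last place, so each coordinate may be off by as much as 1e-05°.
N–S: 1e-05° × 110574 m/° = 1.10574 m.
Longitude error → 1e-05 × 110574 × cos 81.035° = 1e-05 × 110574 × 0.1558 ≈ 0.172309 m.
The two errors are perpendicular, so the maximum displacement is √(1.10574² + 0.172309²) ≈ 1.11908 m.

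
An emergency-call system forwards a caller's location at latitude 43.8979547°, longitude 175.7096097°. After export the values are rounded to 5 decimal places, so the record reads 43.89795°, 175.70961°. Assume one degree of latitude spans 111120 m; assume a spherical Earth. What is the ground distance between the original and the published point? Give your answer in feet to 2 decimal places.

1.72 feet

The latitude changed by +0.0000047° and the longitude by -0.0000003°.
North–south shift: 0.0000047 × 111120 = 0.522264 m.
E–W at 43.898°: -0.0000003° × 111120 × cos 43.898° = -0.0000003 × 111120 × 0.7206 ≈ -0.0240211 m.
Combined displacement = (0.522264² + 0.0240211²)^½ ≈ 0.522816 m.
Converting: 0.522816 m × 3.2808 ft/m ≈ 1.7153 ft.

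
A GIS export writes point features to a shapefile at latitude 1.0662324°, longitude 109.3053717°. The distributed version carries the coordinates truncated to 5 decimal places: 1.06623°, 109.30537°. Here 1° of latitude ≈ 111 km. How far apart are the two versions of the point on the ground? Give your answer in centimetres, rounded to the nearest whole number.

Δlat = 1.0662324 − 1.06623 = +0.0000024°; Δlon = 109.3053717 − 109.30537 = +0.0000017°.
North–south shift: 0.0000024 × 111000 = 0.2664 m.
E–W at 1.06623°: 0.0000017° × 111000 × cos 1.06623° = 0.0000017 × 111000 × 0.9998 ≈ 0.188667 m.
Combined displacement = (0.2664² + 0.188667²)^½ ≈ 0.326442 m.
That is 0.326442 m = 32.644 cm.

33 centimetres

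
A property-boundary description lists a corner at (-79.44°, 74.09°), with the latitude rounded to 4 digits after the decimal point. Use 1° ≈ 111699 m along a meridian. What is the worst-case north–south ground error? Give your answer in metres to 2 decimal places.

5.58 metres

Rounding to 4 decimal places leaves the latitude within ±5e-05° of the true value.
Along the meridian that is 5e-05° × 111699 m/° = 5.58495 m.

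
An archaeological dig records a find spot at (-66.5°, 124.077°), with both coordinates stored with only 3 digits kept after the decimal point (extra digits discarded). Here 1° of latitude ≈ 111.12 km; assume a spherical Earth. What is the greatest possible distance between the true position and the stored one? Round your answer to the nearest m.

Truncating at 3 decimal places can drop up to a full unit in the last place, so each coordinate may be off by as much as 0.001°.
Latitude error → 0.001 × 111120 = 111.12 m along the meridian.
E–W at 66.5°: 0.001° × 111120 × cos 66.5° = 0.001 × 111120 × 0.3987 ≈ 44.309 m.
The two errors are perpendicular, so the maximum displacement is √(111.12² + 44.309²) ≈ 119.628 m.

120 m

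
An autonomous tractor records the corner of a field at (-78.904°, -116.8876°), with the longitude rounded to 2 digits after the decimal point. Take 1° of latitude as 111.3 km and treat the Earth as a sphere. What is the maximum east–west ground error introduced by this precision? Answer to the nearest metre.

Rounding to 2 decimal places leaves the longitude within ±0.005° of the true value.
At latitude 78.904° a degree of longitude spans 111300 m × cos 78.904° = 111300 × 0.1925 ≈ 21420.1 m.
Maximum E–W displacement: 0.005 × 21420.1 = 107.1 m.

107 metres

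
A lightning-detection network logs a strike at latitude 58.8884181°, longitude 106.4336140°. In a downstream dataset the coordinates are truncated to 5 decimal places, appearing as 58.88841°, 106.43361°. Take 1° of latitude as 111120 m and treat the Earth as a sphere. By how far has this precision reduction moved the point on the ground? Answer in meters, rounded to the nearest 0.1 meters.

Δlat = 58.8884181 − 58.88841 = +0.0000081°; Δlon = 106.4336140 − 106.43361 = +0.0000040°.
N–S: 0.0000081° × 111120 m/° = 0.900072 m.
E–W at 58.8884°: 0.0000040° × 111120 × cos 58.8884° = 0.0000040 × 111120 × 0.5167 ≈ 0.229666 m.
Hypotenuse of the two orthogonal shifts: √(0.900072² + 0.229666²) = 0.928911 m.

0.9 meters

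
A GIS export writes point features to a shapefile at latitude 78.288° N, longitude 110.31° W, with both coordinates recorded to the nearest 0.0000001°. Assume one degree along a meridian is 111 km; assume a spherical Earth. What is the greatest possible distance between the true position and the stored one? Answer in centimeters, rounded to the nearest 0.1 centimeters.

Rounding to 7 decimal places leaves each coordinate within ±5e-08° of the true value.
North–south component: 5e-08° × 111000 = 0.00555 m.
Longitude error → 5e-08 × 111000 × cos 78.288° = 5e-08 × 111000 × 0.2030 ≈ 0.00112661 m.
Worst case both components are at the extreme and orthogonal: √(0.00555² + 0.00112661²) ≈ 0.00566319 m.
That is 0.00566319 m = 0.56632 cm.

0.6 centimeters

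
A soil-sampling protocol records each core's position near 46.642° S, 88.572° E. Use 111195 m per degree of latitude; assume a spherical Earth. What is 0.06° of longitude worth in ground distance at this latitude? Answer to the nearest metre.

4580 metres

At 46.642° a degree of longitude is 111195 × cos 46.642° ≈ 76341.5 m, so 0.06° corresponds to 4580.49 m.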